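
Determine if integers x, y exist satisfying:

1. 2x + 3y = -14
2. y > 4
Yes

Take x = -16, y = 6. Substituting into each constraint:
  (1) 2(-16) + 3(6) = -14 ✓
  (2) 6 > 4 ✓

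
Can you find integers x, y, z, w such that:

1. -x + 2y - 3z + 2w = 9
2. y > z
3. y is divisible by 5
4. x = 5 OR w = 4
Yes

Take x = 5, y = 0, z = -4, w = 1. Substituting into each constraint:
  (1) (-5) + 2(0) - 3(-4) + 2(1) = 9 ✓
  (2) 0 > -4 ✓
  (3) 0 = 5 × 0, remainder 0 ✓
  (4) x = 5, target 5 ✓ (first branch holds)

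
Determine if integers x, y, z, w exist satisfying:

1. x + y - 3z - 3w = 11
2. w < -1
Yes

Take x = 2, y = 0, z = 0, w = -3. Substituting into each constraint:
  (1) 2 + 0 - 3(0) - 3(-3) = 11 ✓
  (2) -3 < -1 ✓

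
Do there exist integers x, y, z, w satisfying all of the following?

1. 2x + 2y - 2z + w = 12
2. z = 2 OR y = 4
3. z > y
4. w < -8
Yes

Take x = 12, y = 1, z = 2, w = -10. Substituting into each constraint:
  (1) 2(12) + 2(1) - 2(2) + (-10) = 12 ✓
  (2) z = 2, target 2 ✓ (first branch holds)
  (3) 2 > 1 ✓
  (4) -10 < -8 ✓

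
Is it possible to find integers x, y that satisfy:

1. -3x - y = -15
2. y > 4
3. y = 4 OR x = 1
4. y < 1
No

A contradictory subset is {y > 4, y < 1}. No integer assignment can satisfy these jointly:

  - y > 4: bounds one variable relative to a constant
  - y < 1: bounds one variable relative to a constant

Direct contradiction: the bounds on y require y ≥ 5 and y ≤ 0 simultaneously, which is empty.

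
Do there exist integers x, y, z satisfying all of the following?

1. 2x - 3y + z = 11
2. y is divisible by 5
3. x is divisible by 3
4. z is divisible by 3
No

A contradictory subset is {2x - 3y + z = 11, x is divisible by 3, z is divisible by 3}. No integer assignment can satisfy these jointly:

  - 2x - 3y + z = 11: is a linear equation tying the variables together
  - x is divisible by 3: restricts x to multiples of 3
  - z is divisible by 3: restricts z to multiples of 3

Modular obstruction: writing x = 3x' and writing z = 3z', every remaining term of the linear equation is divisible by 3, so the left side is ≡ 0 (mod 3); but the right side 11 ≡ 2 (mod 3). No integers can satisfy it.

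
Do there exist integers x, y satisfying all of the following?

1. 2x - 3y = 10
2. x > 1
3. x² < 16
Yes

Take x = 2, y = -2. Substituting into each constraint:
  (1) 2(2) - 3(-2) = 10 ✓
  (2) 2 > 1 ✓
  (3) x² = (2)² = 4, and 4 < 16 ✓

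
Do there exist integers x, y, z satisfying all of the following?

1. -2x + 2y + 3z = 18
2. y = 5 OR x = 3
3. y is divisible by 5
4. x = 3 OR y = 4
Yes

Take x = 3, y = 0, z = 8. Substituting into each constraint:
  (1) -2(3) + 2(0) + 3(8) = 18 ✓
  (2) x = 3, target 3 ✓ (second branch holds)
  (3) 0 = 5 × 0, remainder 0 ✓
  (4) x = 3, target 3 ✓ (first branch holds)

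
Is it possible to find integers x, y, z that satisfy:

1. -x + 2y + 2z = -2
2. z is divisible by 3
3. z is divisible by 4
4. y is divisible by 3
Yes

Take x = 2, y = 0, z = 0. Substituting into each constraint:
  (1) (-2) + 2(0) + 2(0) = -2 ✓
  (2) 0 = 3 × 0, remainder 0 ✓
  (3) 0 = 4 × 0, remainder 0 ✓
  (4) 0 = 3 × 0, remainder 0 ✓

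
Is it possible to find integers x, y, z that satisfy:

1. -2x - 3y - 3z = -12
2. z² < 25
Yes

Take x = 6, y = 0, z = 0. Substituting into each constraint:
  (1) -2(6) - 3(0) - 3(0) = -12 ✓
  (2) z² = (0)² = 0, and 0 < 25 ✓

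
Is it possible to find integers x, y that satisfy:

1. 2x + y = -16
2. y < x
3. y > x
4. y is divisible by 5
No

A contradictory subset is {y < x, y > x}. No integer assignment can satisfy these jointly:

  - y < x: bounds one variable relative to another variable
  - y > x: bounds one variable relative to another variable

Direct contradiction: x > y and y > x cannot both hold.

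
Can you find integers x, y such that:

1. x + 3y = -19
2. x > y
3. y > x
No

A contradictory subset is {x > y, y > x}. No integer assignment can satisfy these jointly:

  - x > y: bounds one variable relative to another variable
  - y > x: bounds one variable relative to another variable

Direct contradiction: x > y and y > x cannot both hold.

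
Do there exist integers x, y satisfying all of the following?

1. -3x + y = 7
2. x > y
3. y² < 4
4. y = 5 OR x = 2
No

A contradictory subset is {-3x + y = 7, x > y, y = 5 OR x = 2}. No integer assignment can satisfy these jointly:

  - -3x + y = 7: is a linear equation tying the variables together
  - x > y: bounds one variable relative to another variable
  - y = 5 OR x = 2: forces a choice: either y = 5 or x = 2

Split on the disjunction (y = 5 OR x = 2):
  • If y = 5: with y = 5, every remaining term of the linear equation is divisible by 3, so the left side is ≡ 0 (mod 3); but the right side 2 ≡ 2 (mod 3). No integers can satisfy it.
  • If x = 2: the equation forces y = 13, giving (x, y) = (2, 13), which violates x > y.
Both branches are infeasible, so the system has no integer solution.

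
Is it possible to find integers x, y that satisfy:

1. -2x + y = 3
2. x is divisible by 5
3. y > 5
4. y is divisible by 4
No

A contradictory subset is {-2x + y = 3, y is divisible by 4}. No integer assignment can satisfy these jointly:

  - -2x + y = 3: is a linear equation tying the variables together
  - y is divisible by 4: restricts y to multiples of 4

Modular obstruction: writing y = 4y', every remaining term of the linear equation is divisible by 2, so the left side is ≡ 0 (mod 2); but the right side 3 ≡ 1 (mod 2). No integers can satisfy it.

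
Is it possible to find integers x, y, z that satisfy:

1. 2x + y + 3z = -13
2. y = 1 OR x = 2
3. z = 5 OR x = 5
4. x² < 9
Yes

Take x = 2, y = -32, z = 5. Substituting into each constraint:
  (1) 2(2) + (-32) + 3(5) = -13 ✓
  (2) x = 2, target 2 ✓ (second branch holds)
  (3) z = 5, target 5 ✓ (first branch holds)
  (4) x² = (2)² = 4, and 4 < 9 ✓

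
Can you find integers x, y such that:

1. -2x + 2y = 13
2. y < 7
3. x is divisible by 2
No

Even the single constraint (-2x + 2y = 13) is infeasible over the integers.

  - -2x + 2y = 13: every term on the left is divisible by 2, so the LHS ≡ 0 (mod 2), but the RHS 13 is not — no integer solution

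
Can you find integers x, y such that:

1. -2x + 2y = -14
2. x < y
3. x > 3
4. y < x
No

A contradictory subset is {x < y, y < x}. No integer assignment can satisfy these jointly:

  - x < y: bounds one variable relative to another variable
  - y < x: bounds one variable relative to another variable

Direct contradiction: y > x and x > y cannot both hold.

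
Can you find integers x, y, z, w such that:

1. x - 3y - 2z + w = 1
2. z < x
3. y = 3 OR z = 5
Yes

Take x = 6, y = 0, z = 5, w = 5. Substituting into each constraint:
  (1) 6 - 3(0) - 2(5) + 5 = 1 ✓
  (2) 5 < 6 ✓
  (3) z = 5, target 5 ✓ (second branch holds)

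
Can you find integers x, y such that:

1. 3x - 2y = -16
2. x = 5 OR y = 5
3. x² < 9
Yes

Take x = -2, y = 5. Substituting into each constraint:
  (1) 3(-2) - 2(5) = -16 ✓
  (2) y = 5, target 5 ✓ (second branch holds)
  (3) x² = (-2)² = 4, and 4 < 9 ✓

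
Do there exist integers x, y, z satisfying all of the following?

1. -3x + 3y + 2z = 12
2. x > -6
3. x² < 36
Yes

Take x = 0, y = 4, z = 0. Substituting into each constraint:
  (1) -3(0) + 3(4) + 2(0) = 12 ✓
  (2) 0 > -6 ✓
  (3) x² = (0)² = 0, and 0 < 36 ✓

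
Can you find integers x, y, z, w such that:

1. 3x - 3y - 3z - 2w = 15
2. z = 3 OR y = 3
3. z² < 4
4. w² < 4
Yes

Take x = 7, y = 3, z = -1, w = 0. Substituting into each constraint:
  (1) 3(7) - 3(3) - 3(-1) - 2(0) = 15 ✓
  (2) y = 3, target 3 ✓ (second branch holds)
  (3) z² = (-1)² = 1, and 1 < 4 ✓
  (4) w² = (0)² = 0, and 0 < 4 ✓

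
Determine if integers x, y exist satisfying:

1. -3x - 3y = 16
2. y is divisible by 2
No

Even the single constraint (-3x - 3y = 16) is infeasible over the integers.

  - -3x - 3y = 16: every term on the left is divisible by 3, so the LHS ≡ 0 (mod 3), but the RHS 16 is not — no integer solution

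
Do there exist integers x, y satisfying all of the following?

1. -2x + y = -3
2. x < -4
Yes

Take x = -5, y = -13. Substituting into each constraint:
  (1) -2(-5) + (-13) = -3 ✓
  (2) -5 < -4 ✓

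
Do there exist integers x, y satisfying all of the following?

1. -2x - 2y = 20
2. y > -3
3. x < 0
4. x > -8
No

A contradictory subset is {-2x - 2y = 20, y > -3, x > -8}. No integer assignment can satisfy these jointly:

  - -2x - 2y = 20: is a linear equation tying the variables together
  - y > -3: bounds one variable relative to a constant
  - x > -8: bounds one variable relative to a constant

Range argument: with x ∈ [-7, ∞], y ∈ [-2, ∞], the left side of the equation is at most 18, but the right side is 20 > 18. No integer solution exists.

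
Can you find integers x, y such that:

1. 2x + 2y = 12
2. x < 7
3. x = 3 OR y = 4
Yes

Take x = 3, y = 3. Substituting into each constraint:
  (1) 2(3) + 2(3) = 12 ✓
  (2) 3 < 7 ✓
  (3) x = 3, target 3 ✓ (first branch holds)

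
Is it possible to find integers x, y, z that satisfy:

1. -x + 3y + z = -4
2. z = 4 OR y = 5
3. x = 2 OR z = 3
Yes

Take x = 22, y = 5, z = 3. Substituting into each constraint:
  (1) (-22) + 3(5) + 3 = -4 ✓
  (2) y = 5, target 5 ✓ (second branch holds)
  (3) z = 3, target 3 ✓ (second branch holds)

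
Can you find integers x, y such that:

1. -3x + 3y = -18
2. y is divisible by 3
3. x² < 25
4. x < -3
No

The full constraint system is jointly infeasible over the integers. Each constraint and what it forces:

  - -3x + 3y = -18: is a linear equation tying the variables together
  - y is divisible by 3: restricts y to multiples of 3
  - x² < 25: restricts x to |x| ≤ 4
  - x < -3: bounds one variable relative to a constant

The bounds confine x to {-4}. For each value, substitute into the equation:
  • x = -4: the equation forces y = -10, but 3 does not divide -10.
Every case fails, so no integer solution exists.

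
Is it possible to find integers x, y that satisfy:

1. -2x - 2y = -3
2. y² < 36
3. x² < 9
No

Even the single constraint (-2x - 2y = -3) is infeasible over the integers.

  - -2x - 2y = -3: every term on the left is divisible by 2, so the LHS ≡ 0 (mod 2), but the RHS -3 is not — no integer solution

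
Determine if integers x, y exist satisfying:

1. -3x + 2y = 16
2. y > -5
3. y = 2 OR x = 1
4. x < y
Yes

Take x = -4, y = 2. Substituting into each constraint:
  (1) -3(-4) + 2(2) = 16 ✓
  (2) 2 > -5 ✓
  (3) y = 2, target 2 ✓ (first branch holds)
  (4) -4 < 2 ✓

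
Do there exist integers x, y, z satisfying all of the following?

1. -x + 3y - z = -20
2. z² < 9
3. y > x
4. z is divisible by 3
Yes

Take x = -13, y = -11, z = 0. Substituting into each constraint:
  (1) 13 + 3(-11) + 0 = -20 ✓
  (2) z² = (0)² = 0, and 0 < 9 ✓
  (3) -11 > -13 ✓
  (4) 0 = 3 × 0, remainder 0 ✓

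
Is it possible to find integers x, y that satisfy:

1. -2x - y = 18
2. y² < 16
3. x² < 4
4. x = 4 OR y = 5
No

A contradictory subset is {y² < 16, x² < 4, x = 4 OR y = 5}. No integer assignment can satisfy these jointly:

  - y² < 16: restricts y to |y| ≤ 3
  - x² < 4: restricts x to |x| ≤ 1
  - x = 4 OR y = 5: forces a choice: either x = 4 or y = 5

Split on the disjunction (x = 4 OR y = 5):
  • If x = 4: this contradicts x² < 4, which requires |x| ≤ 1.
  • If y = 5: this contradicts y² < 16, which requires |y| ≤ 3.
Both branches are infeasible, so the system has no integer solution.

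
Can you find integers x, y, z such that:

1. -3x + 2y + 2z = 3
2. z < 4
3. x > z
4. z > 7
No

A contradictory subset is {z < 4, z > 7}. No integer assignment can satisfy these jointly:

  - z < 4: bounds one variable relative to a constant
  - z > 7: bounds one variable relative to a constant

Direct contradiction: the bounds on z require z ≥ 8 and z ≤ 3 simultaneously, which is empty.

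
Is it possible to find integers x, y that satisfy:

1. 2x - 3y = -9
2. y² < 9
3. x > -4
Yes

Take x = -3, y = 1. Substituting into each constraint:
  (1) 2(-3) - 3(1) = -9 ✓
  (2) y² = (1)² = 1, and 1 < 9 ✓
  (3) -3 > -4 ✓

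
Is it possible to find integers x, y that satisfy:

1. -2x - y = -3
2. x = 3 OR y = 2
Yes

Take x = 3, y = -3. Substituting into each constraint:
  (1) -2(3) + 3 = -3 ✓
  (2) x = 3, target 3 ✓ (first branch holds)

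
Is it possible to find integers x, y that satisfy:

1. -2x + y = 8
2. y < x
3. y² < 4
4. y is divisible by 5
No

A contradictory subset is {-2x + y = 8, y < x, y² < 4}. No integer assignment can satisfy these jointly:

  - -2x + y = 8: is a linear equation tying the variables together
  - y < x: bounds one variable relative to another variable
  - y² < 4: restricts y to |y| ≤ 1

Propagating the comparison: x > y and y ≥ -1 give x ≥ 0. Range argument: with x ∈ [0, ∞], y ∈ [-1, 1], the left side of the equation is at most 1, but the right side is 8 > 1. No integer solution exists.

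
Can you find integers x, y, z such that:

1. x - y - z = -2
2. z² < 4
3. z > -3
Yes

Take x = 0, y = 2, z = 0. Substituting into each constraint:
  (1) 0 + (-2) + 0 = -2 ✓
  (2) z² = (0)² = 0, and 0 < 4 ✓
  (3) 0 > -3 ✓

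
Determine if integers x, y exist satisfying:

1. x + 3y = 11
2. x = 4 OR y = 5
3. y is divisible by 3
No

The full constraint system is jointly infeasible over the integers. Each constraint and what it forces:

  - x + 3y = 11: is a linear equation tying the variables together
  - x = 4 OR y = 5: forces a choice: either x = 4 or y = 5
  - y is divisible by 3: restricts y to multiples of 3

Split on the disjunction (x = 4 OR y = 5):
  • If x = 4: with x = 4, writing y = 3y', every remaining term of the linear equation is divisible by 9, so the left side is ≡ 0 (mod 9); but the right side 7 ≡ 7 (mod 9). No integers can satisfy it.
  • If y = 5: this contradicts the divisibility constraint — 5 is not a multiple of 3.
Both branches are infeasible, so the system has no integer solution.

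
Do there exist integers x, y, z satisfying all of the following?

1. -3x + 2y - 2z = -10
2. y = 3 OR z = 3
Yes

Take x = 0, y = -2, z = 3. Substituting into each constraint:
  (1) -3(0) + 2(-2) - 2(3) = -10 ✓
  (2) z = 3, target 3 ✓ (second branch holds)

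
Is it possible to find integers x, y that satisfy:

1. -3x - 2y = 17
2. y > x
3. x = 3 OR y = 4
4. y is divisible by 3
No

A contradictory subset is {-3x - 2y = 17, y > x, x = 3 OR y = 4}. No integer assignment can satisfy these jointly:

  - -3x - 2y = 17: is a linear equation tying the variables together
  - y > x: bounds one variable relative to another variable
  - x = 3 OR y = 4: forces a choice: either x = 3 or y = 4

Split on the disjunction (x = 3 OR y = 4):
  • If x = 3: the equation forces y = -13, giving (x, y) = (3, -13), which violates y > x.
  • If y = 4: with y = 4, every remaining term of the linear equation is divisible by 3, so the left side is ≡ 0 (mod 3); but the right side 25 ≡ 1 (mod 3). No integers can satisfy it.
Both branches are infeasible, so the system has no integer solution.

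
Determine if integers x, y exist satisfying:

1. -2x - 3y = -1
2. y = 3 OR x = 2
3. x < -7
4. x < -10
No

The full constraint system is jointly infeasible over the integers. Each constraint and what it forces:

  - -2x - 3y = -1: is a linear equation tying the variables together
  - y = 3 OR x = 2: forces a choice: either y = 3 or x = 2
  - x < -7: bounds one variable relative to a constant
  - x < -10: bounds one variable relative to a constant

Split on the disjunction (y = 3 OR x = 2):
  • If y = 3: the equation forces x = -4, which contradicts the bound x ≤ -11.
  • If x = 2: this contradicts the bound x ≤ -11.
Both branches are infeasible, so the system has no integer solution.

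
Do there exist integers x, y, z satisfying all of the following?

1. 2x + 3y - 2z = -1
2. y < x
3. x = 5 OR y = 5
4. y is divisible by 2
No

A contradictory subset is {2x + 3y - 2z = -1, y is divisible by 2}. No integer assignment can satisfy these jointly:

  - 2x + 3y - 2z = -1: is a linear equation tying the variables together
  - y is divisible by 2: restricts y to multiples of 2

Modular obstruction: writing y = 2y', every remaining term of the linear equation is divisible by 2, so the left side is ≡ 0 (mod 2); but the right side -1 ≡ 1 (mod 2). No integers can satisfy it.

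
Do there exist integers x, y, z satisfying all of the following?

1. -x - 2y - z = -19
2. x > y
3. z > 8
Yes

Take x = 1, y = 0, z = 18. Substituting into each constraint:
  (1) (-1) - 2(0) + (-18) = -19 ✓
  (2) 1 > 0 ✓
  (3) 18 > 8 ✓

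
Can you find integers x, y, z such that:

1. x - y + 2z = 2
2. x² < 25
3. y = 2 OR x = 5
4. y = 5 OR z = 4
Yes

Take x = -4, y = 2, z = 4. Substituting into each constraint:
  (1) (-4) + (-2) + 2(4) = 2 ✓
  (2) x² = (-4)² = 16, and 16 < 25 ✓
  (3) y = 2, target 2 ✓ (first branch holds)
  (4) z = 4, target 4 ✓ (second branch holds)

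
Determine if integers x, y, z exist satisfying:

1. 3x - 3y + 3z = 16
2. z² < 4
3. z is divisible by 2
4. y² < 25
No

Even the single constraint (3x - 3y + 3z = 16) is infeasible over the integers.

  - 3x - 3y + 3z = 16: every term on the left is divisible by 3, so the LHS ≡ 0 (mod 3), but the RHS 16 is not — no integer solution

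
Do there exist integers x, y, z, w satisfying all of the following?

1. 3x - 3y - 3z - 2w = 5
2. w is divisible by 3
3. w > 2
No

A contradictory subset is {3x - 3y - 3z - 2w = 5, w is divisible by 3}. No integer assignment can satisfy these jointly:

  - 3x - 3y - 3z - 2w = 5: is a linear equation tying the variables together
  - w is divisible by 3: restricts w to multiples of 3

Modular obstruction: writing w = 3w', every remaining term of the linear equation is divisible by 3, so the left side is ≡ 0 (mod 3); but the right side 5 ≡ 2 (mod 3). No integers can satisfy it.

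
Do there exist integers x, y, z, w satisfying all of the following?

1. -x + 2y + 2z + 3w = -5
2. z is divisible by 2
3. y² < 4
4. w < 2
Yes

Take x = 0, y = -1, z = 0, w = -1. Substituting into each constraint:
  (1) 0 + 2(-1) + 2(0) + 3(-1) = -5 ✓
  (2) 0 = 2 × 0, remainder 0 ✓
  (3) y² = (-1)² = 1, and 1 < 4 ✓
  (4) -1 < 2 ✓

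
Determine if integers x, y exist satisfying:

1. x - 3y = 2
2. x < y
Yes

Take x = -4, y = -2. Substituting into each constraint:
  (1) (-4) - 3(-2) = 2 ✓
  (2) -4 < -2 ✓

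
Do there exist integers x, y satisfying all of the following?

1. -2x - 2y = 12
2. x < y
Yes

Take x = -4, y = -2. Substituting into each constraint:
  (1) -2(-4) - 2(-2) = 12 ✓
  (2) -4 < -2 ✓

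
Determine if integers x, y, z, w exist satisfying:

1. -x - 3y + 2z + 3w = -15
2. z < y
Yes

Take x = 12, y = 1, z = 0, w = 0. Substituting into each constraint:
  (1) (-12) - 3(1) + 2(0) + 3(0) = -15 ✓
  (2) 0 < 1 ✓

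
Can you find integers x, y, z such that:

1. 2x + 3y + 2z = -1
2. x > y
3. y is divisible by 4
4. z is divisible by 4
No

A contradictory subset is {2x + 3y + 2z = -1, y is divisible by 4}. No integer assignment can satisfy these jointly:

  - 2x + 3y + 2z = -1: is a linear equation tying the variables together
  - y is divisible by 4: restricts y to multiples of 4

Modular obstruction: writing y = 4y', every remaining term of the linear equation is divisible by 2, so the left side is ≡ 0 (mod 2); but the right side -1 ≡ 1 (mod 2). No integers can satisfy it.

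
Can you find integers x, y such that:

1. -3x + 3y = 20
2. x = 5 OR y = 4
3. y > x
No

Even the single constraint (-3x + 3y = 20) is infeasible over the integers.

  - -3x + 3y = 20: every term on the left is divisible by 3, so the LHS ≡ 0 (mod 3), but the RHS 20 is not — no integer solution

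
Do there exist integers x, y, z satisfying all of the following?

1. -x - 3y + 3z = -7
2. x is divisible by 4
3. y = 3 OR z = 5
Yes

Take x = 16, y = 2, z = 5. Substituting into each constraint:
  (1) (-16) - 3(2) + 3(5) = -7 ✓
  (2) 16 = 4 × 4, remainder 0 ✓
  (3) z = 5, target 5 ✓ (second branch holds)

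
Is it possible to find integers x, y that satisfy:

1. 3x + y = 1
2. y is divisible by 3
No

The full constraint system is jointly infeasible over the integers. Each constraint and what it forces:

  - 3x + y = 1: is a linear equation tying the variables together
  - y is divisible by 3: restricts y to multiples of 3

Modular obstruction: writing y = 3y', every remaining term of the linear equation is divisible by 3, so the left side is ≡ 0 (mod 3); but the right side 1 ≡ 1 (mod 3). No integers can satisfy it.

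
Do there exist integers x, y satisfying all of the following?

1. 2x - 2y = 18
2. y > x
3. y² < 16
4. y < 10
No

A contradictory subset is {2x - 2y = 18, y > x}. No integer assignment can satisfy these jointly:

  - 2x - 2y = 18: is a linear equation tying the variables together
  - y > x: bounds one variable relative to another variable

From the equation, x − y = 9, i.e. y − x = -9; but y > x requires y − x ≥ 1. Contradiction.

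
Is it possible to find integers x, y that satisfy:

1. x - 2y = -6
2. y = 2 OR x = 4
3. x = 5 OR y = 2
Yes

Take x = -2, y = 2. Substituting into each constraint:
  (1) (-2) - 2(2) = -6 ✓
  (2) y = 2, target 2 ✓ (first branch holds)
  (3) y = 2, target 2 ✓ (second branch holds)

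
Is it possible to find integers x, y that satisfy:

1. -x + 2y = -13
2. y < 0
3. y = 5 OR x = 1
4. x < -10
No

A contradictory subset is {y < 0, y = 5 OR x = 1, x < -10}. No integer assignment can satisfy these jointly:

  - y < 0: bounds one variable relative to a constant
  - y = 5 OR x = 1: forces a choice: either y = 5 or x = 1
  - x < -10: bounds one variable relative to a constant

Split on the disjunction (y = 5 OR x = 1):
  • If y = 5: this contradicts the bound y ≤ -1.
  • If x = 1: this contradicts the bound x ≤ -11.
Both branches are infeasible, so the system has no integer solution.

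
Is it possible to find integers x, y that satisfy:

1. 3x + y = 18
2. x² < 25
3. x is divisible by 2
Yes

Take x = 0, y = 18. Substituting into each constraint:
  (1) 3(0) + 18 = 18 ✓
  (2) x² = (0)² = 0, and 0 < 25 ✓
  (3) 0 = 2 × 0, remainder 0 ✓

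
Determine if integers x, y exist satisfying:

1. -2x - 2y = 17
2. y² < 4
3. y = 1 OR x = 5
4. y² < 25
No

Even the single constraint (-2x - 2y = 17) is infeasible over the integers.

  - -2x - 2y = 17: every term on the left is divisible by 2, so the LHS ≡ 0 (mod 2), but the RHS 17 is not — no integer solution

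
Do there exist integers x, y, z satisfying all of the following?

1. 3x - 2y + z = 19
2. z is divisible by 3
Yes

Take x = 7, y = 1, z = 0. Substituting into each constraint:
  (1) 3(7) - 2(1) + 0 = 19 ✓
  (2) 0 = 3 × 0, remainder 0 ✓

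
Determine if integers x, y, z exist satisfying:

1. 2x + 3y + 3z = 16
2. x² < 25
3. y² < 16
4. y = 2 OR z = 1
Yes

Take x = 2, y = 2, z = 2. Substituting into each constraint:
  (1) 2(2) + 3(2) + 3(2) = 16 ✓
  (2) x² = (2)² = 4, and 4 < 25 ✓
  (3) y² = (2)² = 4, and 4 < 16 ✓
  (4) y = 2, target 2 ✓ (first branch holds)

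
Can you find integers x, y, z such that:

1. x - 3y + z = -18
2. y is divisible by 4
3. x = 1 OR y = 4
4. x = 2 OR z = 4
Yes

Take x = -10, y = 4, z = 4. Substituting into each constraint:
  (1) (-10) - 3(4) + 4 = -18 ✓
  (2) 4 = 4 × 1, remainder 0 ✓
  (3) y = 4, target 4 ✓ (second branch holds)
  (4) z = 4, target 4 ✓ (second branch holds)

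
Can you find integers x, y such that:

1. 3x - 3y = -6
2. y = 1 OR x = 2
Yes

Take x = 2, y = 4. Substituting into each constraint:
  (1) 3(2) - 3(4) = -6 ✓
  (2) x = 2, target 2 ✓ (second branch holds)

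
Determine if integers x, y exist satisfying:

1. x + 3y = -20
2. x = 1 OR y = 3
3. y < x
Yes

Take x = 1, y = -7. Substituting into each constraint:
  (1) 1 + 3(-7) = -20 ✓
  (2) x = 1, target 1 ✓ (first branch holds)
  (3) -7 < 1 ✓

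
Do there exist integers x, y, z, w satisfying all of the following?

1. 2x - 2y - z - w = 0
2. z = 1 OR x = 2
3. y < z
Yes

Take x = 2, y = 0, z = 1, w = 3. Substituting into each constraint:
  (1) 2(2) - 2(0) + (-1) + (-3) = 0 ✓
  (2) z = 1, target 1 ✓ (first branch holds)
  (3) 0 < 1 ✓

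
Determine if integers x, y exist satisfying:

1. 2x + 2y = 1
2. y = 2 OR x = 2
No

Even the single constraint (2x + 2y = 1) is infeasible over the integers.

  - 2x + 2y = 1: every term on the left is divisible by 2, so the LHS ≡ 0 (mod 2), but the RHS 1 is not — no integer solution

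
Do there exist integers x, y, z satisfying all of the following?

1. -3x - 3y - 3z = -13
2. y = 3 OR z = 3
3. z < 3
No

Even the single constraint (-3x - 3y - 3z = -13) is infeasible over the integers.

  - -3x - 3y - 3z = -13: every term on the left is divisible by 3, so the LHS ≡ 0 (mod 3), but the RHS -13 is not — no integer solution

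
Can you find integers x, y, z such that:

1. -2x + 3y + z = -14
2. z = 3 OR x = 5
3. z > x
Yes

Take x = 1, y = -5, z = 3. Substituting into each constraint:
  (1) -2(1) + 3(-5) + 3 = -14 ✓
  (2) z = 3, target 3 ✓ (first branch holds)
  (3) 3 > 1 ✓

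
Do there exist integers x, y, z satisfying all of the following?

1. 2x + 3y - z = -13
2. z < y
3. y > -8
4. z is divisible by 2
Yes

Take x = -8, y = 1, z = 0. Substituting into each constraint:
  (1) 2(-8) + 3(1) + 0 = -13 ✓
  (2) 0 < 1 ✓
  (3) 1 > -8 ✓
  (4) 0 = 2 × 0, remainder 0 ✓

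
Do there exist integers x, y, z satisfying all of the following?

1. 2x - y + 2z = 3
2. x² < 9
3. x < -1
Yes

Take x = -2, y = -7, z = 0. Substituting into each constraint:
  (1) 2(-2) + 7 + 2(0) = 3 ✓
  (2) x² = (-2)² = 4, and 4 < 9 ✓
  (3) -2 < -1 ✓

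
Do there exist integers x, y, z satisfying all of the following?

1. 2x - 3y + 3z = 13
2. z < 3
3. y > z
Yes

Take x = 8, y = 0, z = -1. Substituting into each constraint:
  (1) 2(8) - 3(0) + 3(-1) = 13 ✓
  (2) -1 < 3 ✓
  (3) 0 > -1 ✓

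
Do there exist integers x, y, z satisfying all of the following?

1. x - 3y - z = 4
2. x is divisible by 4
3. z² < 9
Yes

Take x = 8, y = 1, z = 1. Substituting into each constraint:
  (1) 8 - 3(1) + (-1) = 4 ✓
  (2) 8 = 4 × 2, remainder 0 ✓
  (3) z² = (1)² = 1, and 1 < 9 ✓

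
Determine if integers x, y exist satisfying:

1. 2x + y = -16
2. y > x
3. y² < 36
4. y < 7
Yes

Take x = -6, y = -4. Substituting into each constraint:
  (1) 2(-6) + (-4) = -16 ✓
  (2) -4 > -6 ✓
  (3) y² = (-4)² = 16, and 16 < 36 ✓
  (4) -4 < 7 ✓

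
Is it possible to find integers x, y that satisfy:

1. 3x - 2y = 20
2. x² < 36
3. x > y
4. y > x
No

A contradictory subset is {x > y, y > x}. No integer assignment can satisfy these jointly:

  - x > y: bounds one variable relative to another variable
  - y > x: bounds one variable relative to another variable

Direct contradiction: x > y and y > x cannot both hold.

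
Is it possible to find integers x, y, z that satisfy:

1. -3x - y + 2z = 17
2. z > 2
Yes

Take x = 0, y = 1, z = 9. Substituting into each constraint:
  (1) -3(0) + (-1) + 2(9) = 17 ✓
  (2) 9 > 2 ✓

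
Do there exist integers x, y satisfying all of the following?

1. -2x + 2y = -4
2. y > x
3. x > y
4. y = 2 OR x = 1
No

A contradictory subset is {y > x, x > y}. No integer assignment can satisfy these jointly:

  - y > x: bounds one variable relative to another variable
  - x > y: bounds one variable relative to another variable

Direct contradiction: y > x and x > y cannot both hold.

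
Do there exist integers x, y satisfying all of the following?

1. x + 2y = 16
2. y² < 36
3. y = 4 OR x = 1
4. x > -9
Yes

Take x = 8, y = 4. Substituting into each constraint:
  (1) 8 + 2(4) = 16 ✓
  (2) y² = (4)² = 16, and 16 < 36 ✓
  (3) y = 4, target 4 ✓ (first branch holds)
  (4) 8 > -9 ✓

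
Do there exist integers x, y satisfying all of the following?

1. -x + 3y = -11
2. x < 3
Yes

Take x = 2, y = -3. Substituting into each constraint:
  (1) (-2) + 3(-3) = -11 ✓
  (2) 2 < 3 ✓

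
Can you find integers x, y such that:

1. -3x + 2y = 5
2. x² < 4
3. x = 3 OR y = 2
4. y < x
No

A contradictory subset is {-3x + 2y = 5, x = 3 OR y = 2, y < x}. No integer assignment can satisfy these jointly:

  - -3x + 2y = 5: is a linear equation tying the variables together
  - x = 3 OR y = 2: forces a choice: either x = 3 or y = 2
  - y < x: bounds one variable relative to another variable

Split on the disjunction (x = 3 OR y = 2):
  • If x = 3: the equation forces y = 7, giving (x, y) = (3, 7), which violates x > y.
  • If y = 2: with y = 2, every remaining term of the linear equation is divisible by 3, so the left side is ≡ 0 (mod 3); but the right side 1 ≡ 1 (mod 3). No integers can satisfy it.
Both branches are infeasible, so the system has no integer solution.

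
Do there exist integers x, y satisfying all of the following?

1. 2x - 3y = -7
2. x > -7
Yes

Take x = -2, y = 1. Substituting into each constraint:
  (1) 2(-2) - 3(1) = -7 ✓
  (2) -2 > -7 ✓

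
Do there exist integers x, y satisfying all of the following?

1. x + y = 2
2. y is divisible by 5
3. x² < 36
Yes

Take x = 2, y = 0. Substituting into each constraint:
  (1) 2 + 0 = 2 ✓
  (2) 0 = 5 × 0, remainder 0 ✓
  (3) x² = (2)² = 4, and 4 < 36 ✓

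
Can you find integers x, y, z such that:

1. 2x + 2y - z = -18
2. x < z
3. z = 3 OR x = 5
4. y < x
Yes

Take x = 5, y = 4, z = 36. Substituting into each constraint:
  (1) 2(5) + 2(4) + (-36) = -18 ✓
  (2) 5 < 36 ✓
  (3) x = 5, target 5 ✓ (second branch holds)
  (4) 4 < 5 ✓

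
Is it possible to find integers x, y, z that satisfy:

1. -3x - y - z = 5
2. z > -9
Yes

Take x = 0, y = -5, z = 0. Substituting into each constraint:
  (1) -3(0) + 5 + 0 = 5 ✓
  (2) 0 > -9 ✓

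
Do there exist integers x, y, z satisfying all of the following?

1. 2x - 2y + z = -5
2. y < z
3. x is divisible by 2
Yes

Take x = -2, y = 2, z = 3. Substituting into each constraint:
  (1) 2(-2) - 2(2) + 3 = -5 ✓
  (2) 2 < 3 ✓
  (3) -2 = 2 × -1, remainder 0 ✓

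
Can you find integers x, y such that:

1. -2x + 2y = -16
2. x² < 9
Yes

Take x = 0, y = -8. Substituting into each constraint:
  (1) -2(0) + 2(-8) = -16 ✓
  (2) x² = (0)² = 0, and 0 < 9 ✓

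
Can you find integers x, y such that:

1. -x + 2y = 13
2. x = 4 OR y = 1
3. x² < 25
No

The full constraint system is jointly infeasible over the integers. Each constraint and what it forces:

  - -x + 2y = 13: is a linear equation tying the variables together
  - x = 4 OR y = 1: forces a choice: either x = 4 or y = 1
  - x² < 25: restricts x to |x| ≤ 4

Split on the disjunction (x = 4 OR y = 1):
  • If x = 4: with x = 4, every remaining term of the linear equation is divisible by 2, so the left side is ≡ 0 (mod 2); but the right side 17 ≡ 1 (mod 2). No integers can satisfy it.
  • If y = 1: the equation forces x = -11, but x² < 25 requires |x| ≤ 4.
Both branches are infeasible, so the system has no integer solution.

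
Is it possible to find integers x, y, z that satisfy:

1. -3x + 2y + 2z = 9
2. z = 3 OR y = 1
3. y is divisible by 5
Yes

Take x = -1, y = 0, z = 3. Substituting into each constraint:
  (1) -3(-1) + 2(0) + 2(3) = 9 ✓
  (2) z = 3, target 3 ✓ (first branch holds)
  (3) 0 = 5 × 0, remainder 0 ✓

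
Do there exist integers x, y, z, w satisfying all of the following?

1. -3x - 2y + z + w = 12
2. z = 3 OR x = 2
Yes

Take x = 0, y = -4, z = 3, w = 1. Substituting into each constraint:
  (1) -3(0) - 2(-4) + 3 + 1 = 12 ✓
  (2) z = 3, target 3 ✓ (first branch holds)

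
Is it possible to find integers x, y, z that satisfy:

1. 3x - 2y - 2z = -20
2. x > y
Yes

Take x = 0, y = -1, z = 11. Substituting into each constraint:
  (1) 3(0) - 2(-1) - 2(11) = -20 ✓
  (2) 0 > -1 ✓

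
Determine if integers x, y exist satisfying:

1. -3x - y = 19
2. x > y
Yes

Take x = -4, y = -7. Substituting into each constraint:
  (1) -3(-4) + 7 = 19 ✓
  (2) -4 > -7 ✓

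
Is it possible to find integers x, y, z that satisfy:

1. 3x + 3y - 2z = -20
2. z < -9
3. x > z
Yes

Take x = 0, y = -14, z = -11. Substituting into each constraint:
  (1) 3(0) + 3(-14) - 2(-11) = -20 ✓
  (2) -11 < -9 ✓
  (3) 0 > -11 ✓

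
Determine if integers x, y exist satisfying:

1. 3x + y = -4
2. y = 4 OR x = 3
Yes

Take x = 3, y = -13. Substituting into each constraint:
  (1) 3(3) + (-13) = -4 ✓
  (2) x = 3, target 3 ✓ (second branch holds)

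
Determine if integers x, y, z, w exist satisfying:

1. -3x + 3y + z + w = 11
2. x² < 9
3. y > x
Yes

Take x = -1, y = 0, z = 0, w = 8. Substituting into each constraint:
  (1) -3(-1) + 3(0) + 0 + 8 = 11 ✓
  (2) x² = (-1)² = 1, and 1 < 9 ✓
  (3) 0 > -1 ✓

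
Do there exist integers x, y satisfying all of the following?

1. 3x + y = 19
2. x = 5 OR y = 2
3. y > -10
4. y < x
Yes

Take x = 5, y = 4. Substituting into each constraint:
  (1) 3(5) + 4 = 19 ✓
  (2) x = 5, target 5 ✓ (first branch holds)
  (3) 4 > -10 ✓
  (4) 4 < 5 ✓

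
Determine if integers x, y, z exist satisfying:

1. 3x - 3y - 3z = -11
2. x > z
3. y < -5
No

Even the single constraint (3x - 3y - 3z = -11) is infeasible over the integers.

  - 3x - 3y - 3z = -11: every term on the left is divisible by 3, so the LHS ≡ 0 (mod 3), but the RHS -11 is not — no integer solution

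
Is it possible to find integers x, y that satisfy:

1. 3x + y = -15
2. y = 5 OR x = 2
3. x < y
No

The full constraint system is jointly infeasible over the integers. Each constraint and what it forces:

  - 3x + y = -15: is a linear equation tying the variables together
  - y = 5 OR x = 2: forces a choice: either y = 5 or x = 2
  - x < y: bounds one variable relative to another variable

Split on the disjunction (y = 5 OR x = 2):
  • If y = 5: with y = 5, every remaining term of the linear equation is divisible by 3, so the left side is ≡ 0 (mod 3); but the right side -20 ≡ 1 (mod 3). No integers can satisfy it.
  • If x = 2: the equation forces y = -21, giving (x, y) = (2, -21), which violates y > x.
Both branches are infeasible, so the system has no integer solution.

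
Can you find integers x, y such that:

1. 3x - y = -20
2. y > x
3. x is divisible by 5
Yes

Take x = 0, y = 20. Substituting into each constraint:
  (1) 3(0) + (-20) = -20 ✓
  (2) 20 > 0 ✓
  (3) 0 = 5 × 0, remainder 0 ✓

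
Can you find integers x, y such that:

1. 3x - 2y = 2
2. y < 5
Yes

Take x = 0, y = -1. Substituting into each constraint:
  (1) 3(0) - 2(-1) = 2 ✓
  (2) -1 < 5 ✓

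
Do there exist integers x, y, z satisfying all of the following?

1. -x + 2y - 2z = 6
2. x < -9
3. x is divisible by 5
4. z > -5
Yes

Take x = -10, y = -2, z = 0. Substituting into each constraint:
  (1) 10 + 2(-2) - 2(0) = 6 ✓
  (2) -10 < -9 ✓
  (3) -10 = 5 × -2, remainder 0 ✓
  (4) 0 > -5 ✓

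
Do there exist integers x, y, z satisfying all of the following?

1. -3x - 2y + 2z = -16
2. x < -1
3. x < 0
Yes

Take x = -2, y = 11, z = 0. Substituting into each constraint:
  (1) -3(-2) - 2(11) + 2(0) = -16 ✓
  (2) -2 < -1 ✓
  (3) -2 < 0 ✓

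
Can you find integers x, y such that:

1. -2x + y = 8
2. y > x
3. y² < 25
Yes

Take x = -4, y = 0. Substituting into each constraint:
  (1) -2(-4) + 0 = 8 ✓
  (2) 0 > -4 ✓
  (3) y² = (0)² = 0, and 0 < 25 ✓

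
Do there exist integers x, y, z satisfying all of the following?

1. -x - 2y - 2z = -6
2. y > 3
Yes

Take x = -2, y = 4, z = 0. Substituting into each constraint:
  (1) 2 - 2(4) - 2(0) = -6 ✓
  (2) 4 > 3 ✓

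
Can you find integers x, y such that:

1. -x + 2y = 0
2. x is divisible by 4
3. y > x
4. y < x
No

A contradictory subset is {y > x, y < x}. No integer assignment can satisfy these jointly:

  - y > x: bounds one variable relative to another variable
  - y < x: bounds one variable relative to another variable

Direct contradiction: y > x and x > y cannot both hold.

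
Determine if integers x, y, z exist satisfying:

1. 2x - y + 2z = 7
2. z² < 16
Yes

Take x = 4, y = 1, z = 0. Substituting into each constraint:
  (1) 2(4) + (-1) + 2(0) = 7 ✓
  (2) z² = (0)² = 0, and 0 < 16 ✓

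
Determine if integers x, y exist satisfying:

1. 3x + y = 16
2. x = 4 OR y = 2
Yes

Take x = 4, y = 4. Substituting into each constraint:
  (1) 3(4) + 4 = 16 ✓
  (2) x = 4, target 4 ✓ (first branch holds)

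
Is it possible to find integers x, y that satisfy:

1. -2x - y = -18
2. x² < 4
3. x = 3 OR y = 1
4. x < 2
No

A contradictory subset is {-2x - y = -18, x = 3 OR y = 1, x < 2}. No integer assignment can satisfy these jointly:

  - -2x - y = -18: is a linear equation tying the variables together
  - x = 3 OR y = 1: forces a choice: either x = 3 or y = 1
  - x < 2: bounds one variable relative to a constant

Split on the disjunction (x = 3 OR y = 1):
  • If x = 3: this contradicts the bound x ≤ 1.
  • If y = 1: with y = 1, every remaining term of the linear equation is divisible by 2, so the left side is ≡ 0 (mod 2); but the right side -17 ≡ 1 (mod 2). No integers can satisfy it.
Both branches are infeasible, so the system has no integer solution.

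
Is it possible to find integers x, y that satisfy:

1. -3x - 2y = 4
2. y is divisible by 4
Yes

Take x = 4, y = -8. Substituting into each constraint:
  (1) -3(4) - 2(-8) = 4 ✓
  (2) -8 = 4 × -2, remainder 0 ✓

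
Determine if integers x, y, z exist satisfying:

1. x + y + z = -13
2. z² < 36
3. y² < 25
Yes

Take x = -12, y = 0, z = -1. Substituting into each constraint:
  (1) (-12) + 0 + (-1) = -13 ✓
  (2) z² = (-1)² = 1, and 1 < 36 ✓
  (3) y² = (0)² = 0, and 0 < 25 ✓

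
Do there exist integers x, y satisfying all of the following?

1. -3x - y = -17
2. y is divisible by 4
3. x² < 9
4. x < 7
Yes

Take x = -1, y = 20. Substituting into each constraint:
  (1) -3(-1) + (-20) = -17 ✓
  (2) 20 = 4 × 5, remainder 0 ✓
  (3) x² = (-1)² = 1, and 1 < 9 ✓
  (4) -1 < 7 ✓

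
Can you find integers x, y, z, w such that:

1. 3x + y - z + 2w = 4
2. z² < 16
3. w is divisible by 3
Yes

Take x = 0, y = 4, z = 0, w = 0. Substituting into each constraint:
  (1) 3(0) + 4 + 0 + 2(0) = 4 ✓
  (2) z² = (0)² = 0, and 0 < 16 ✓
  (3) 0 = 3 × 0, remainder 0 ✓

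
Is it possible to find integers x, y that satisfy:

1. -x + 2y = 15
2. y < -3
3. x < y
Yes

Take x = -23, y = -4. Substituting into each constraint:
  (1) 23 + 2(-4) = 15 ✓
  (2) -4 < -3 ✓
  (3) -23 < -4 ✓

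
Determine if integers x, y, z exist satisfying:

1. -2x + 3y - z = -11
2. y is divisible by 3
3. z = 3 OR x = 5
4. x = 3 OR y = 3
Yes

Take x = 5, y = 3, z = 10. Substituting into each constraint:
  (1) -2(5) + 3(3) + (-10) = -11 ✓
  (2) 3 = 3 × 1, remainder 0 ✓
  (3) x = 5, target 5 ✓ (second branch holds)
  (4) y = 3, target 3 ✓ (second branch holds)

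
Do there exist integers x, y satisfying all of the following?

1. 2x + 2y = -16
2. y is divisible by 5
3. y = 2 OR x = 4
No

The full constraint system is jointly infeasible over the integers. Each constraint and what it forces:

  - 2x + 2y = -16: is a linear equation tying the variables together
  - y is divisible by 5: restricts y to multiples of 5
  - y = 2 OR x = 4: forces a choice: either y = 2 or x = 4

Split on the disjunction (y = 2 OR x = 4):
  • If y = 2: this contradicts the divisibility constraint — 2 is not a multiple of 5.
  • If x = 4: with x = 4, writing y = 5y', every remaining term of the linear equation is divisible by 10, so the left side is ≡ 0 (mod 10); but the right side -24 ≡ 6 (mod 10). No integers can satisfy it.
Both branches are infeasible, so the system has no integer solution.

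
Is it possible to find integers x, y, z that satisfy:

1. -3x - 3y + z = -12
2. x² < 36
Yes

Take x = 4, y = 0, z = 0. Substituting into each constraint:
  (1) -3(4) - 3(0) + 0 = -12 ✓
  (2) x² = (4)² = 16, and 16 < 36 ✓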